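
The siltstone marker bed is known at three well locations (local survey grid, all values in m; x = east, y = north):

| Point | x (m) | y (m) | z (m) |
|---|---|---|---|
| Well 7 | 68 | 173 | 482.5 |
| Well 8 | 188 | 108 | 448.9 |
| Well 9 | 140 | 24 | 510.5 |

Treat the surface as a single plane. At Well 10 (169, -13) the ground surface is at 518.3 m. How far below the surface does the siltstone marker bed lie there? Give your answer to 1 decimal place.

6.6 m

Two edge vectors: Well 7→Well 8 = (120, -65, -33.6), Well 7→Well 9 = (72, -149, 28).
Normal n = (Well 7→Well 8) × (Well 7→Well 9) = (-6826.4, -5779.2, -13200).
So ∂z/∂x = −n_x/n_z = −0.51715 and ∂z/∂y = −n_y/n_z = −0.43782.
Intercept c from Well 7: 482.5 + 35.17 + 75.74 = 593.41.
At (169, -13): z_contact = −87.40 + 5.69 + 593.41 = 511.70 m.
Depth below ground = 518.3 − 511.70 = 6.6 m.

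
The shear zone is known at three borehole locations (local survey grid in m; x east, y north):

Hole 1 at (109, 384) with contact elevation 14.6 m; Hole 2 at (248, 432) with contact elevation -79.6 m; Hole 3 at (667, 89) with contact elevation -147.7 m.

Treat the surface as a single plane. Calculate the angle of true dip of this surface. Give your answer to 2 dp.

34.47°

Let the plane be z = a·x + b·y + c.
Hole 2−Hole 1: 139a + 48b = −94.2;  Hole 3−Hole 1: 558a − 295b = −162.3.
Solving gives a = −0.52486, b = −0.44261.
Gradient magnitude |∇z| = √(a² + b²) = √(0.27547 + 0.19590) = 0.68657.
True dip = arctan(0.68657) = 34.47°, dipping toward NE (azimuth ≈ 050°).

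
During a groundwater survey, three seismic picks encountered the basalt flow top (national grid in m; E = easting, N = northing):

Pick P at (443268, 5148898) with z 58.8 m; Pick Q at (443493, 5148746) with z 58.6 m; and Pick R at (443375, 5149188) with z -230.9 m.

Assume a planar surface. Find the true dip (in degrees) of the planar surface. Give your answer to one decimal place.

44.0°

Two edge vectors: Pick P→Pick Q = (225, -152, -0.2), Pick P→Pick R = (107, 290, -289.7).
Normal n = (Pick P→Pick Q) × (Pick P→Pick R) = (44092.4, 65161.1, 81514).
So ∂z/∂E = −n_x/n_z = −0.54092 and ∂z/∂N = −n_y/n_z = −0.79939.
Gradient magnitude |∇z| = √(a² + b²) = √(0.29259 + 0.63902) = 0.96520.
True dip = arctan(0.96520) = 44.0°, dipping toward NE (azimuth ≈ 034°).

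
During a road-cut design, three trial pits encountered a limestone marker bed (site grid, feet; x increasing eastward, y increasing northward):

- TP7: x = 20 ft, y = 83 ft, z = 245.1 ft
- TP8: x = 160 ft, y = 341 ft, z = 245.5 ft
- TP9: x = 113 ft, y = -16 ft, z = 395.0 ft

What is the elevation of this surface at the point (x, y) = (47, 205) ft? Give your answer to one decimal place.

Two edge vectors: TP7→TP8 = (140, 258, 0.4), TP7→TP9 = (93, -99, 149.9).
Normal n = (TP7→TP8) × (TP7→TP9) = (38713.8, -20948.8, -37854).
So ∂z/∂x = −n_x/n_z = 1.02271 and ∂z/∂y = −n_y/n_z = −0.55341.
Intercept c from TP7: 245.1 − 20.45 + 45.93 = 270.58.
At (47, 205): z = 48.1 − 113.4 + 270.58 = 205.2 ft.

205.2 ft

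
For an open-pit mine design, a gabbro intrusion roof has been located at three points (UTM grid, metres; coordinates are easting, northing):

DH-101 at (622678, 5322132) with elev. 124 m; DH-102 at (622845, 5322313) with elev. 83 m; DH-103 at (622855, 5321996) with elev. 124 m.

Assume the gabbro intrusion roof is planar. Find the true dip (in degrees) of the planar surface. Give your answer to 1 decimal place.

Two edge vectors: DH-101→DH-102 = (167, 181, -41), DH-101→DH-103 = (177, -136, 0).
Normal n = (DH-101→DH-102) × (DH-101→DH-103) = (-5576, -7257, -54749).
So ∂z/∂easting = −n_x/n_z = −0.10185 and ∂z/∂northing = −n_y/n_z = −0.13255.
Gradient magnitude |∇z| = √(a² + b²) = √(0.01037 + 0.01757) = 0.16716.
True dip = arctan(0.16716) = 9.5°, dipping toward NE (azimuth ≈ 038°).

9.5°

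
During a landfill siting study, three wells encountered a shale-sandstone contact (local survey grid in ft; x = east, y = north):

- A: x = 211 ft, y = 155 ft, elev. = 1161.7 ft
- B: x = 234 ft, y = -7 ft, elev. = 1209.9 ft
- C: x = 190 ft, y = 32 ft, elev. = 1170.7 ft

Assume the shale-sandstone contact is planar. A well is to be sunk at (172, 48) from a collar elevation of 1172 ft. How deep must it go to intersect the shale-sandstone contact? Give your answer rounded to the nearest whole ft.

Two edge vectors: A→B = (23, -162, 48.2), A→C = (-21, -123, 9).
Normal n = (A→B) × (A→C) = (4470.6, -1219.2, -6231).
So ∂z/∂x = −n_x/n_z = 0.71748 and ∂z/∂y = −n_y/n_z = −0.19567.
Intercept c from A: 1161.7 − 151.39 + 30.33 = 1040.64.
At (172, 48): z_contact = 123.4 − 9.4 + 1040.64 = 1154.7 ft.
Depth below ground = 1172 − 1154.7 = 17 ft.

17 ft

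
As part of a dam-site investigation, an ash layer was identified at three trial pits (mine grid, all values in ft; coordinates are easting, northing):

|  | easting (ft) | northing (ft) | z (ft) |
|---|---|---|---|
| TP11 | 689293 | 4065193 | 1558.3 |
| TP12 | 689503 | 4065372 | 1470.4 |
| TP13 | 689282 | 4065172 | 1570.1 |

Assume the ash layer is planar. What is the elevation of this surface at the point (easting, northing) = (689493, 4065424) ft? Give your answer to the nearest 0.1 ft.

1437.1 ft

Let the plane be z = a·easting + b·northing + c.
TP12−TP11: 210a + 179b = −87.9;  TP13−TP11: −11a − 21b = 11.8.
Solving gives a = 0.109094633, b = −0.619049570.
Then c = 1558.3 − a·689293 − b·4065193 = 2442916.11.
At (689493, 4065424): z = 75220.0 − 2516699.0 + 2442916.11 = 1437.1 ft.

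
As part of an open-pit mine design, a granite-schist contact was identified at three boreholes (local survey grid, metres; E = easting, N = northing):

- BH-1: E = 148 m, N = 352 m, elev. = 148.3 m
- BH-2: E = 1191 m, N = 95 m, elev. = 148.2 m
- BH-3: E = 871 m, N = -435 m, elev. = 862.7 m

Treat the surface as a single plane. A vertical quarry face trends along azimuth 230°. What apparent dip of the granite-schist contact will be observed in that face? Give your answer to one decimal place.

Two edge vectors: BH-1→BH-2 = (1043, -257, -0.1), BH-1→BH-3 = (723, -787, 714.4).
Normal n = (BH-1→BH-2) × (BH-1→BH-3) = (-183679.5, -745191.5, -635030).
So ∂z/∂E = −n_x/n_z = −0.28925 and ∂z/∂N = −n_y/n_z = −1.17347.
Unit vector along 230° is (sin 230°, cos 230°) = (-0.7660, -0.6428).
Slope in that direction = a·(-0.7660) + b·(-0.6428) = 0.97587.
Apparent dip = arctan|0.97587| = 44.3° (true dip is 50.4°, so apparent ≤ true as expected).

44.3°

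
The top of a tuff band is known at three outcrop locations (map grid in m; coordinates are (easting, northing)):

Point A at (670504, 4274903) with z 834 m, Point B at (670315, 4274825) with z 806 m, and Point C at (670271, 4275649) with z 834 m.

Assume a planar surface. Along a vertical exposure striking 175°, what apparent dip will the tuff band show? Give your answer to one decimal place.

Two edge vectors: Point A→Point B = (-189, -78, -28), Point A→Point C = (-233, 746, 0).
Normal n = (Point A→Point B) × (Point A→Point C) = (20888, 6524, -159168).
So ∂z/∂E = −n_x/n_z = 0.13123 and ∂z/∂N = −n_y/n_z = 0.04099.
Unit vector along 175° is (sin 175°, cos 175°) = (0.0872, -0.9962).
Slope in that direction = a·(0.0872) + b·(-0.9962) = −0.02939.
Apparent dip = arctan|0.02939| = 1.7° (true dip is 7.8°, so apparent ≤ true as expected).

1.7°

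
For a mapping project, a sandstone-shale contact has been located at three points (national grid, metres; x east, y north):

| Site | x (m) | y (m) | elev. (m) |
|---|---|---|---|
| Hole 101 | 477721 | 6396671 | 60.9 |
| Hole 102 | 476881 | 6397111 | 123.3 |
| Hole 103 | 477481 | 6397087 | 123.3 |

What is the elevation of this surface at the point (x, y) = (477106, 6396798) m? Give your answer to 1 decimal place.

Let the plane be z = a·x + b·y + c.
Hole 102−Hole 101: −840a + 440b = 62.4;  Hole 103−Hole 101: −240a + 416b = 62.4.
Solving gives a = 0.006141732, b = 0.153543307.
Then c = 60.9 − a·477721 − b·6396671 = −985039.15.
At (477106, 6396798): z = 2930.3 + 982185.5 − 985039.15 = 76.6 m.

76.6 m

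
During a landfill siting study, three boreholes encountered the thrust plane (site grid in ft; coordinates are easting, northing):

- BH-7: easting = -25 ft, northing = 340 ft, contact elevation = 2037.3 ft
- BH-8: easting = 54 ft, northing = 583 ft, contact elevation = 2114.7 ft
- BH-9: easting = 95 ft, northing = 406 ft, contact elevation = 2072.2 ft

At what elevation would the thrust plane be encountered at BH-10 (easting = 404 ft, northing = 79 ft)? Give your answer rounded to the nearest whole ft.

2027 ft

Let the plane be z = a·easting + b·northing + c.
BH-8−BH-7: 79a + 243b = 77.4;  BH-9−BH-7: 120a + 66b = 34.9.
Solving gives a = 0.14083, b = 0.27273.
Then c = 2037.3 − a·-25 − b·340 = 1948.09.
At (404, 79): z = 56.9 + 21.5 + 1948.09 = 2026.5 ft.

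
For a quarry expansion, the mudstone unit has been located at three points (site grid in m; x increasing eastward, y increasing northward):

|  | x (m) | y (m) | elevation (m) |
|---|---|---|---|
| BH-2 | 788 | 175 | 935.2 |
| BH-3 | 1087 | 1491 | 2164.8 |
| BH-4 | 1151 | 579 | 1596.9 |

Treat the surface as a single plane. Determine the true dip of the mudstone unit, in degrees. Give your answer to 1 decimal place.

51.5°

Let the plane be z = a·x + b·y + c.
BH-3−BH-2: 299a + 1316b = 1229.6;  BH-4−BH-2: 363a + 404b = 661.7.
Solving gives a = 1.04799, b = 0.69624.
Gradient magnitude |∇z| = √(a² + b²) = √(1.09827 + 0.48475) = 1.25818.
True dip = arctan(1.25818) = 51.5°, dipping toward WSW (azimuth ≈ 236°).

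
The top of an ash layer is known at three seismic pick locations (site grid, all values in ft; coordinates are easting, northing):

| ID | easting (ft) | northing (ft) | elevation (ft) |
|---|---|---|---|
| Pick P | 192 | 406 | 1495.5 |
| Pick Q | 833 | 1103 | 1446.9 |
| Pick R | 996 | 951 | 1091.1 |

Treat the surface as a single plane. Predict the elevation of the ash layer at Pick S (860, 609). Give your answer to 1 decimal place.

Let the plane be z = a·easting + b·northing + c.
Pick Q−Pick P: 641a + 697b = −48.6;  Pick R−Pick P: 804a + 545b = −404.4.
Solving gives a = −1.210084, b = 1.043133.
Then c = 1495.5 − a·192 − b·406 = 1304.32.
At (860, 609): z = −1040.7 + 635.3 + 1304.32 = 898.9 ft.

898.9 ft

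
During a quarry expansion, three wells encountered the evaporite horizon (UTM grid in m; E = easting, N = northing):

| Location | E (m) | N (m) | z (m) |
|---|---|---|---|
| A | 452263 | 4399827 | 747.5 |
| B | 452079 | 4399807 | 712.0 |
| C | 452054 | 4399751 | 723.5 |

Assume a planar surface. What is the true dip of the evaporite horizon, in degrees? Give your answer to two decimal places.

Two edge vectors: A→B = (-184, -20, -35.5), A→C = (-209, -76, -24).
Normal n = (A→B) × (A→C) = (-2218, 3003.5, 9804).
So ∂z/∂E = −n_x/n_z = 0.22623 and ∂z/∂N = −n_y/n_z = −0.30635.
Gradient magnitude |∇z| = √(a² + b²) = √(0.05118 + 0.09385) = 0.38083.
True dip = arctan(0.38083) = 20.85°, dipping toward NW (azimuth ≈ 324°).

20.85°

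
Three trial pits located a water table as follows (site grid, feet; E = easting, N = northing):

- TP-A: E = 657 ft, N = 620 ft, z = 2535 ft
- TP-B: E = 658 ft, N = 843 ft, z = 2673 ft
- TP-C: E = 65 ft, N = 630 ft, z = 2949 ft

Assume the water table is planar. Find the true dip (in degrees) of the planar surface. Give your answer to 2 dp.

42.86°

Two edge vectors: TP-A→TP-B = (1, 223, 138), TP-A→TP-C = (-592, 10, 414).
Normal n = (TP-A→TP-B) × (TP-A→TP-C) = (90942, -82110, 132026).
So ∂z/∂E = −n_x/n_z = −0.68882 and ∂z/∂N = −n_y/n_z = 0.62192.
Gradient magnitude |∇z| = √(a² + b²) = √(0.47447 + 0.38679) = 0.92804.
True dip = arctan(0.92804) = 42.86°, dipping toward SE (azimuth ≈ 132°).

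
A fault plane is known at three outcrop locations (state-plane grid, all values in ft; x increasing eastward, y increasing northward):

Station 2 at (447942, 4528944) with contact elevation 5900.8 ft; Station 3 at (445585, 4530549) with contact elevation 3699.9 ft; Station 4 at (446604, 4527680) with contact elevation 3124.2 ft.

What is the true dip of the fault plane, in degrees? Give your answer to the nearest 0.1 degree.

57.6°

Let the plane be z = a·x + b·y + c.
Station 3−Station 2: −2357a + 1605b = −2200.9;  Station 4−Station 2: −1338a − 1264b = −2776.6.
Solving gives a = 1.41189, b = 0.70213.
Gradient magnitude |∇z| = √(a² + b²) = √(1.99343 + 0.49299) = 1.57684.
True dip = arctan(1.57684) = 57.6°, dipping toward WSW (azimuth ≈ 244°).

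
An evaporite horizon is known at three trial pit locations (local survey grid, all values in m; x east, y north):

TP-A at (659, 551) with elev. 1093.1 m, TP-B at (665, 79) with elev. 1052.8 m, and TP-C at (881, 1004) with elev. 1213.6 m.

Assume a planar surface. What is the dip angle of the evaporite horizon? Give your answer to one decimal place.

20.3°

Let the plane be z = a·x + b·y + c.
TP-B−TP-A: 6a − 472b = −40.3;  TP-C−TP-A: 222a + 453b = 120.5.
Solving gives a = 0.35925, b = 0.08995.
Gradient magnitude |∇z| = √(a² + b²) = √(0.12906 + 0.00809) = 0.37034.
True dip = arctan(0.37034) = 20.3°, dipping toward WSW (azimuth ≈ 256°).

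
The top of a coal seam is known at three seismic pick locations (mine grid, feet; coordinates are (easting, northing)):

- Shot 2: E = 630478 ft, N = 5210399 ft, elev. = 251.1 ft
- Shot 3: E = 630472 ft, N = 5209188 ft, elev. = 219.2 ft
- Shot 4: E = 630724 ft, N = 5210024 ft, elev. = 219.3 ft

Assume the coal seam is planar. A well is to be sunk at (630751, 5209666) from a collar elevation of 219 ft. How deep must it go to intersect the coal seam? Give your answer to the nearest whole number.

Let the plane be z = a·E + b·N + c.
Shot 3−Shot 2: −6a − 1211b = −31.9;  Shot 4−Shot 2: 246a − 375b = −31.8.
Solving gives a = −0.08844501, b = 0.02678007.
Then c = 251.1 − a·630478 − b·5210399 = −83521.14.
At (630751, 5209666): z_contact = −55786.8 + 139515.2 − 83521.14 = 207.3 ft.
Depth below ground = 219 − 207.3 = 12 ft.

12 ft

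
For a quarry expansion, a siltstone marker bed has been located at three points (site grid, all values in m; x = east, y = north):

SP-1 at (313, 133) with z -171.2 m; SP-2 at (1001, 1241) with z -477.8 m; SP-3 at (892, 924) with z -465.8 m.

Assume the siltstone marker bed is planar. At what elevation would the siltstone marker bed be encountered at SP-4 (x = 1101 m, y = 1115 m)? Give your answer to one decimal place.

-596.6 m

Let the plane be z = a·x + b·y + c.
SP-2−SP-1: 688a + 1108b = −306.6;  SP-3−SP-1: 579a + 791b = −294.6.
Solving gives a = −0.862030, b = 0.258553.
Then c = -171.2 − a·313 − b·133 = 64.23.
At (1101, 1115): z = −949.1 + 288.3 + 64.23 = -596.6 m.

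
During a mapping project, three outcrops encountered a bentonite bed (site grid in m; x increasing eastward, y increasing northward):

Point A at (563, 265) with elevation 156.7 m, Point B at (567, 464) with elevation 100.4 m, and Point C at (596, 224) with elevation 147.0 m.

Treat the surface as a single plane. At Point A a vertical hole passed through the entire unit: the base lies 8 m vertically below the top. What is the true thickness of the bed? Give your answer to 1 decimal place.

6.6 m

Two edge vectors: Point A→Point B = (4, 199, -56.3), Point A→Point C = (33, -41, -9.7).
Normal n = (Point A→Point B) × (Point A→Point C) = (-4238.6, -1819.1, -6731).
So ∂z/∂x = −n_x/n_z = −0.62971 and ∂z/∂y = −n_y/n_z = −0.27026.
|∇z| = √(a²+b²) = 0.68526, so dip δ = arctan(0.68526) = 34.42°.
True thickness = vertical thickness × cos δ = 8 × cos 34.42° = 6.6 m.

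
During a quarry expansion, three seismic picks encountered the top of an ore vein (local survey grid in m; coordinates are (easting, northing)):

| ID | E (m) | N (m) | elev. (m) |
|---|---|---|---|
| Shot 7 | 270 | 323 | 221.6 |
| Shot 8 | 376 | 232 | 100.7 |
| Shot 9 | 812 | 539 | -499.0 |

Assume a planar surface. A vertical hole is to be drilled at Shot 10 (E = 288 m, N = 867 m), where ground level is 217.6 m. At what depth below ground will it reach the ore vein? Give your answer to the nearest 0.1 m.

Two edge vectors: Shot 7→Shot 8 = (106, -91, -120.9), Shot 7→Shot 9 = (542, 216, -720.6).
Normal n = (Shot 7→Shot 8) × (Shot 7→Shot 9) = (91689, 10855.8, 72218).
So ∂z/∂E = −n_x/n_z = −1.26961 and ∂z/∂N = −n_y/n_z = −0.15032.
Intercept c from Shot 7: 221.6 + 342.80 + 48.55 = 612.95.
At (288, 867): z_contact = −365.65 − 130.33 + 612.95 = 116.97 m.
Depth below ground = 217.6 − 116.97 = 100.6 m.

100.6 m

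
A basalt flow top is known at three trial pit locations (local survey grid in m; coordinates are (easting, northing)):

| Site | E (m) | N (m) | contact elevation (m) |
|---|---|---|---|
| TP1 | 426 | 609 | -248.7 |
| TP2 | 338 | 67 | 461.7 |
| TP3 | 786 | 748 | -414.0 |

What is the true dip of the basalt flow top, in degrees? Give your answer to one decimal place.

Let the plane be z = a·E + b·N + c.
TP2−TP1: −88a − 542b = 710.4;  TP3−TP1: 360a + 139b = −165.3.
Solving gives a = 0.05005, b = −1.31883.
Gradient magnitude |∇z| = √(a² + b²) = √(0.00250 + 1.73930) = 1.31978.
True dip = arctan(1.31978) = 52.8°, dipping toward N (azimuth ≈ 358°).

52.8°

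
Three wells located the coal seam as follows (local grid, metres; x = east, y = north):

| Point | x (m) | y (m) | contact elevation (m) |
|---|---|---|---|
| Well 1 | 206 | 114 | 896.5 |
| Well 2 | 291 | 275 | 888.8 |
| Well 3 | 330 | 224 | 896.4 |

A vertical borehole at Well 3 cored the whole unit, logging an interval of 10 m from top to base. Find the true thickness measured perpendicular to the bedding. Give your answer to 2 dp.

Let the plane be z = a·x + b·y + c.
Well 2−Well 1: 85a + 161b = −7.7;  Well 3−Well 1: 124a + 110b = −0.1.
Solving gives a = 0.07828, b = −0.08916.
|∇z| = √(a²+b²) = 0.11865, so dip δ = arctan(0.11865) = 6.77°.
True thickness = vertical thickness × cos δ = 10 × cos 6.77° = 9.93 m.

9.93 m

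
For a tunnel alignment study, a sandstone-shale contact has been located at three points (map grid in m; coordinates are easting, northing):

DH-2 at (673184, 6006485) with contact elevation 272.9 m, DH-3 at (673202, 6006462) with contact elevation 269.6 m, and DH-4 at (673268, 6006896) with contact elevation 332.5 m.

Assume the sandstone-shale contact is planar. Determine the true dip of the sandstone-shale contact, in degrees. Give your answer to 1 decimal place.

8.2°

Two edge vectors: DH-2→DH-3 = (18, -23, -3.3), DH-2→DH-4 = (84, 411, 59.6).
Normal n = (DH-2→DH-3) × (DH-2→DH-4) = (-14.5, -1350, 9330).
So ∂z/∂easting = −n_x/n_z = 0.00155 and ∂z/∂northing = −n_y/n_z = 0.14469.
Gradient magnitude |∇z| = √(a² + b²) = √(0.00000 + 0.02094) = 0.14470.
True dip = arctan(0.14470) = 8.2°, dipping toward S (azimuth ≈ 181°).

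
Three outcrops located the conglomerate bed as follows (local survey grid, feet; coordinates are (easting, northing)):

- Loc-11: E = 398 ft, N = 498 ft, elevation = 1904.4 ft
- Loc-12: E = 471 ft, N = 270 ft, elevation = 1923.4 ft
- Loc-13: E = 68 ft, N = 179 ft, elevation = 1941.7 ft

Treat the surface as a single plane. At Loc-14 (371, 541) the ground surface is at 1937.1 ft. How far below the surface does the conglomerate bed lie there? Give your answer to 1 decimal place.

Two edge vectors: Loc-11→Loc-12 = (73, -228, 19), Loc-11→Loc-13 = (-330, -319, 37.3).
Normal n = (Loc-11→Loc-12) × (Loc-11→Loc-13) = (-2443.4, -8992.9, -98527).
So ∂z/∂E = −n_x/n_z = −0.02480 and ∂z/∂N = −n_y/n_z = −0.09127.
Intercept c from Loc-11: 1904.4 + 9.87 + 45.45 = 1959.72.
At (371, 541): z_contact = −9.20 − 49.38 + 1959.72 = 1901.14 ft.
Depth below ground = 1937.1 − 1901.14 = 36.0 ft.

36.0 ft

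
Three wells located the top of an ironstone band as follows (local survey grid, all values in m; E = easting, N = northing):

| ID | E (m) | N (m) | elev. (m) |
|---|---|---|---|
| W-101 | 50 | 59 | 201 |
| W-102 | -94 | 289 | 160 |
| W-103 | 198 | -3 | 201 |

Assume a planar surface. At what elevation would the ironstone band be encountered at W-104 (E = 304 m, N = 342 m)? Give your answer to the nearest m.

107 m

Two edge vectors: W-101→W-102 = (-144, 230, -41), W-101→W-103 = (148, -62, 0).
Normal n = (W-101→W-102) × (W-101→W-103) = (-2542, -6068, -25112).
So ∂z/∂E = −n_x/n_z = −0.10123 and ∂z/∂N = −n_y/n_z = −0.24164.
Intercept c from W-101: 201 + 5.06 + 14.26 = 220.32.
At (304, 342): z = −30.8 − 82.6 + 220.32 = 106.9 m.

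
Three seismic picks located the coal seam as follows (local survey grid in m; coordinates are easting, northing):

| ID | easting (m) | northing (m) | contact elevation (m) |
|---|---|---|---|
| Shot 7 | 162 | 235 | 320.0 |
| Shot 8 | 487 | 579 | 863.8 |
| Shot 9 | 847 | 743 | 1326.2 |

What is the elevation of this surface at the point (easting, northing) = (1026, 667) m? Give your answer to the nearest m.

Two edge vectors: Shot 7→Shot 8 = (325, 344, 543.8), Shot 7→Shot 9 = (685, 508, 1006.2).
Normal n = (Shot 7→Shot 8) × (Shot 7→Shot 9) = (69882.4, 45488, -70540).
So ∂z/∂easting = −n_x/n_z = 0.99068 and ∂z/∂northing = −n_y/n_z = 0.64485.
Intercept c from Shot 7: 320 − 160.49 − 151.54 = 7.97.
At (1026, 667): z = 1016.4 + 430.1 + 7.97 = 1454.5 m.

1455 m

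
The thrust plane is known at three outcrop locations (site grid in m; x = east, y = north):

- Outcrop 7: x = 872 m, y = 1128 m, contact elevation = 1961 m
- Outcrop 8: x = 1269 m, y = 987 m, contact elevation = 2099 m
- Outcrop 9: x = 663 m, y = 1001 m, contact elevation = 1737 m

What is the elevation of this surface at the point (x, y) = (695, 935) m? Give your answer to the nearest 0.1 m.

1707.0 m

Two edge vectors: Outcrop 7→Outcrop 8 = (397, -141, 138), Outcrop 7→Outcrop 9 = (-209, -127, -224).
Normal n = (Outcrop 7→Outcrop 8) × (Outcrop 7→Outcrop 9) = (49110, 60086, -79888).
So ∂z/∂x = −n_x/n_z = 0.614736 and ∂z/∂y = −n_y/n_z = 0.752128.
Intercept c from Outcrop 7: 1961 − 536.05 − 848.40 = 576.55.
At (695, 935): z = 427.2 + 703.2 + 576.55 = 1707.0 m.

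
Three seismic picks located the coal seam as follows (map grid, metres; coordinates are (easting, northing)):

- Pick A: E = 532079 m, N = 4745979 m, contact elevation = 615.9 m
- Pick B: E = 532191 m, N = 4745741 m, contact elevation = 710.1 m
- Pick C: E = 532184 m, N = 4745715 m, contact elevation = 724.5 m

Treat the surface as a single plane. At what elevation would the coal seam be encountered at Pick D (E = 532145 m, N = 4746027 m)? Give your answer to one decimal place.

Let the plane be z = a·E + b·N + c.
Pick B−Pick A: 112a − 238b = 94.2;  Pick C−Pick A: 105a − 264b = 108.6.
Solving gives a = −0.213630406, b = −0.496330275.
Then c = 615.9 − a·532079 − b·4745979 = 2469857.22.
At (532145, 4746027): z = −113682.4 − 2355596.9 + 2469857.22 = 578.0 m.

578.0 m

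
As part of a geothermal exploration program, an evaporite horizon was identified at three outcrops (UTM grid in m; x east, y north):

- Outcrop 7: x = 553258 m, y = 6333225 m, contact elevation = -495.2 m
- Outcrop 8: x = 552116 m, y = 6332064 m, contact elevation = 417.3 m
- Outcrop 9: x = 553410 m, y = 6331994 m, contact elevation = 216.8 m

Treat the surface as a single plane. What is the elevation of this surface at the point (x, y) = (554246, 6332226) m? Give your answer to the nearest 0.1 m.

Let the plane be z = a·x + b·y + c.
Outcrop 8−Outcrop 7: −1142a − 1161b = 912.5;  Outcrop 9−Outcrop 7: 152a − 1231b = 712.
Solving gives a = −0.187486807, b = −0.601541832.
Then c = -495.2 − a·553258 − b·6333225 = 3912933.14.
At (554246, 6332226): z = −103913.8 − 3809098.8 + 3912933.14 = -79.5 m.

-79.5 m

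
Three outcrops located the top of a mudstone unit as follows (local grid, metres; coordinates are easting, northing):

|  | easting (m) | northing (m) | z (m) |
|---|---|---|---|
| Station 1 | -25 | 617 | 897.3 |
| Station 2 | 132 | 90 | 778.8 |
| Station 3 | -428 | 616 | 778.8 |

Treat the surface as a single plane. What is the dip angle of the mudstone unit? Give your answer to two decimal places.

23.19°

Two edge vectors: Station 1→Station 2 = (157, -527, -118.5), Station 1→Station 3 = (-403, -1, -118.5).
Normal n = (Station 1→Station 2) × (Station 1→Station 3) = (62331, 66360, -212538).
So ∂z/∂easting = −n_x/n_z = 0.29327 and ∂z/∂northing = −n_y/n_z = 0.31223.
Gradient magnitude |∇z| = √(a² + b²) = √(0.08601 + 0.09749) = 0.42836.
True dip = arctan(0.42836) = 23.19°, dipping toward SW (azimuth ≈ 223°).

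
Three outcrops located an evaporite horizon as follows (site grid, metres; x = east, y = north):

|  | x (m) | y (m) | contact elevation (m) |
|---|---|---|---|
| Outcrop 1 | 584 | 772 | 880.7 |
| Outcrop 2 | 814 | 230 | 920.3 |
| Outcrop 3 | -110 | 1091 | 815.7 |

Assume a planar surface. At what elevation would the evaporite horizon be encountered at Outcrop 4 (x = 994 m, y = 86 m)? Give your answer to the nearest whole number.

Two edge vectors: Outcrop 1→Outcrop 2 = (230, -542, 39.6), Outcrop 1→Outcrop 3 = (-694, 319, -65).
Normal n = (Outcrop 1→Outcrop 2) × (Outcrop 1→Outcrop 3) = (22597.6, -12532.4, -302778).
So ∂z/∂x = −n_x/n_z = 0.07463 and ∂z/∂y = −n_y/n_z = −0.04139.
Intercept c from Outcrop 1: 880.7 − 43.59 + 31.95 = 869.07.
At (994, 86): z = 74.2 − 3.6 + 869.07 = 939.7 m.

940 m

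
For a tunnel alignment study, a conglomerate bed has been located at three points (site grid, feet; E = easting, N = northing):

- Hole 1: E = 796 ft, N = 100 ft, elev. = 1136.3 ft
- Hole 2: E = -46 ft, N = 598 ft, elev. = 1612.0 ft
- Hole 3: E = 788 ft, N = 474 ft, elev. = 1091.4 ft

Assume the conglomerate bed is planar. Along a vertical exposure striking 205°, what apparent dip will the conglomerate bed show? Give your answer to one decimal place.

21.5°

Two edge vectors: Hole 1→Hole 2 = (-842, 498, 475.7), Hole 1→Hole 3 = (-8, 374, -44.9).
Normal n = (Hole 1→Hole 2) × (Hole 1→Hole 3) = (-200272, -41611.4, -310924).
So ∂z/∂E = −n_x/n_z = −0.64412 and ∂z/∂N = −n_y/n_z = −0.13383.
Unit vector along 205° is (sin 205°, cos 205°) = (-0.4226, -0.9063).
Slope in that direction = a·(-0.4226) + b·(-0.9063) = 0.39351.
Apparent dip = arctan|0.39351| = 21.5° (true dip is 33.3°, so apparent ≤ true as expected).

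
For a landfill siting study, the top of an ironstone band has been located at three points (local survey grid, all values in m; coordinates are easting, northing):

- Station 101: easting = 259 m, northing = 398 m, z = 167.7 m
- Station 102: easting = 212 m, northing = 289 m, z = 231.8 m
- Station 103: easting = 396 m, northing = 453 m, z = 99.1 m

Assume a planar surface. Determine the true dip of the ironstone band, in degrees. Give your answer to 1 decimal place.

28.9°

Two edge vectors: Station 101→Station 102 = (-47, -109, 64.1), Station 101→Station 103 = (137, 55, -68.6).
Normal n = (Station 101→Station 102) × (Station 101→Station 103) = (3951.9, 5557.5, 12348).
So ∂z/∂easting = −n_x/n_z = −0.32004 and ∂z/∂northing = −n_y/n_z = −0.45007.
Gradient magnitude |∇z| = √(a² + b²) = √(0.10243 + 0.20257) = 0.55226.
True dip = arctan(0.55226) = 28.9°, dipping toward NE (azimuth ≈ 035°).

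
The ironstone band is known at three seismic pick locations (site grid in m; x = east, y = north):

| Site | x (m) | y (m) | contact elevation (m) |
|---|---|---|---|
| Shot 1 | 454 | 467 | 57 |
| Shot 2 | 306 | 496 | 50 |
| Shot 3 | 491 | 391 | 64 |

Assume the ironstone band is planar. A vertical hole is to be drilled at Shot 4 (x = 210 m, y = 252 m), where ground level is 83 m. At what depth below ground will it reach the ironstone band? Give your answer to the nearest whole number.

Two edge vectors: Shot 1→Shot 2 = (-148, 29, -7), Shot 1→Shot 3 = (37, -76, 7).
Normal n = (Shot 1→Shot 2) × (Shot 1→Shot 3) = (-329, 777, 10175).
So ∂z/∂x = −n_x/n_z = 0.03233 and ∂z/∂y = −n_y/n_z = −0.07636.
Intercept c from Shot 1: 57 − 14.68 + 35.66 = 77.98.
At (210, 252): z_contact = 6.8 − 19.2 + 77.98 = 65.5 m.
Depth below ground = 83 − 65.5 = 17 m.

17 m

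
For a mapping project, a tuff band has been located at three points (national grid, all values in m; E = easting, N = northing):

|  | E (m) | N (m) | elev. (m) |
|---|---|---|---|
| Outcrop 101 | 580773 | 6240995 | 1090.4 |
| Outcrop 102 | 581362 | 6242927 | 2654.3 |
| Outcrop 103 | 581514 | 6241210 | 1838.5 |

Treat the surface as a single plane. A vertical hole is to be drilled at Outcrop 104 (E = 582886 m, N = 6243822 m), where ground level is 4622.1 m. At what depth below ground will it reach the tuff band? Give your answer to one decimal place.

180.0 m

Let the plane be z = a·E + b·N + c.
Outcrop 102−Outcrop 101: 589a + 1932b = 1563.9;  Outcrop 103−Outcrop 101: 741a + 215b = 748.1.
Solving gives a = 0.849892910, b = 0.550369087.
Then c = 1090.4 − a·580773 − b·6240995 = −3927355.17.
At (582886, 6243822): z_contact = 495390.68 + 3436406.61 − 3927355.17 = 4442.12 m.
Depth below ground = 4622.1 − 4442.12 = 180.0 m.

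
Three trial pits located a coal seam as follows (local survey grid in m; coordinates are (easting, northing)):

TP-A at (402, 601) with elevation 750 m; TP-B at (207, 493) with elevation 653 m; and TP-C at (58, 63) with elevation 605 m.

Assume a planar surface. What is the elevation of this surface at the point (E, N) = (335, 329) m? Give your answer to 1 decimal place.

734.3 m

Let the plane be z = a·E + b·N + c.
TP-B−TP-A: −195a − 108b = −97;  TP-C−TP-A: −344a − 538b = −145.
Solving gives a = 0.53907, b = −0.07516.
Then c = 750 − a·402 − b·601 = 578.47.
At (335, 329): z = 180.6 − 24.7 + 578.47 = 734.3 m.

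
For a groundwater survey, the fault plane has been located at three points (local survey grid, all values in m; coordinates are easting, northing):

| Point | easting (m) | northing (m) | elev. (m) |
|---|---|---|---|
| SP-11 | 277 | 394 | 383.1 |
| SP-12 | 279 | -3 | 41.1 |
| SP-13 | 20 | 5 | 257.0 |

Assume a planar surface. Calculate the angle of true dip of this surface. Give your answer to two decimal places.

49.66°

Let the plane be z = a·easting + b·northing + c.
SP-12−SP-11: 2a − 397b = −342;  SP-13−SP-11: −257a − 389b = −126.1.
Solving gives a = −0.80711, b = 0.85739.
Gradient magnitude |∇z| = √(a² + b²) = √(0.65142 + 0.73513) = 1.17752.
True dip = arctan(1.17752) = 49.66°, dipping toward SE (azimuth ≈ 137°).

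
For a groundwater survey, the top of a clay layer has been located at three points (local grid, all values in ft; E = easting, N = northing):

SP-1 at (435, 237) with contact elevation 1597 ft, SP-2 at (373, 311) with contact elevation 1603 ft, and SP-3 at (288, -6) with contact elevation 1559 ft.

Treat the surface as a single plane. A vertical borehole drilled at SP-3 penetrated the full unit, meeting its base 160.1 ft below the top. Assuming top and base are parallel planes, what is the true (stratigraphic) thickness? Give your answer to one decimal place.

Two edge vectors: SP-1→SP-2 = (-62, 74, 6), SP-1→SP-3 = (-147, -243, -38).
Normal n = (SP-1→SP-2) × (SP-1→SP-3) = (-1354, -3238, 25944).
So ∂z/∂E = −n_x/n_z = 0.05219 and ∂z/∂N = −n_y/n_z = 0.12481.
|∇z| = √(a²+b²) = 0.13528, so dip δ = arctan(0.13528) = 7.70°.
True thickness = vertical thickness × cos δ = 160.1 × cos 7.70° = 158.7 ft.

158.7 ft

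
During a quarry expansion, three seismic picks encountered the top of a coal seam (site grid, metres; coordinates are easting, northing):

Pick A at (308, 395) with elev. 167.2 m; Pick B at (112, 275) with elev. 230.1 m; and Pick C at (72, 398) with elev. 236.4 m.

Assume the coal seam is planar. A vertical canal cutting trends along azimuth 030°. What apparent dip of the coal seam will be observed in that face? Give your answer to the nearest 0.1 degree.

10.5°

Two edge vectors: Pick A→Pick B = (-196, -120, 62.9), Pick A→Pick C = (-236, 3, 69.2).
Normal n = (Pick A→Pick B) × (Pick A→Pick C) = (-8492.7, -1281.2, -28908).
So ∂z/∂easting = −n_x/n_z = −0.29378 and ∂z/∂northing = −n_y/n_z = −0.04432.
Unit vector along 030° is (sin 30°, cos 30°) = (0.5000, 0.8660).
Slope in that direction = a·(0.5000) + b·(0.8660) = −0.18527.
Apparent dip = arctan|0.18527| = 10.5° (true dip is 16.5°, so apparent ≤ true as expected).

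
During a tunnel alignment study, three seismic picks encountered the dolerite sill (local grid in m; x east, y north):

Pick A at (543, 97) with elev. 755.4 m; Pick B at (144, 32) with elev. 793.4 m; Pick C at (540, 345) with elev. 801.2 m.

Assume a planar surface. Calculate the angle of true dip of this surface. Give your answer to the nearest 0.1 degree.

12.5°

Let the plane be z = a·x + b·y + c.
Pick B−Pick A: −399a − 65b = 38;  Pick C−Pick A: −3a + 248b = 45.8.
Solving gives a = −0.12508, b = 0.18316.
Gradient magnitude |∇z| = √(a² + b²) = √(0.01564 + 0.03355) = 0.22180.
True dip = arctan(0.22180) = 12.5°, dipping toward SE (azimuth ≈ 146°).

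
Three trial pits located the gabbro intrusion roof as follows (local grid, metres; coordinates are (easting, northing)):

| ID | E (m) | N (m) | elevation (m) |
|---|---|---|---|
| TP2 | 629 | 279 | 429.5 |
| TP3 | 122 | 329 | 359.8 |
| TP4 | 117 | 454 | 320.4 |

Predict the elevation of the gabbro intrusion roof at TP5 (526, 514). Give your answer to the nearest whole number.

345 m

Let the plane be z = a·E + b·N + c.
TP3−TP2: −507a + 50b = −69.7;  TP4−TP2: −512a + 175b = −109.1.
Solving gives a = 0.10681, b = −0.31093.
Then c = 429.5 − a·629 − b·279 = 449.06.
At (526, 514): z = 56.2 − 159.8 + 449.06 = 345.4 m.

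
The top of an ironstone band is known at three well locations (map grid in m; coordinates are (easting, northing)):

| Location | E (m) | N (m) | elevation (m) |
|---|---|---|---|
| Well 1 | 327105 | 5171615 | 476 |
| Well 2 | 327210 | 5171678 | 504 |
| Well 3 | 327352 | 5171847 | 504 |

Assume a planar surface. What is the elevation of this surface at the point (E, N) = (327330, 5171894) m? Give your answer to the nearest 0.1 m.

Two edge vectors: Well 1→Well 2 = (105, 63, 28), Well 1→Well 3 = (247, 232, 28).
Normal n = (Well 1→Well 2) × (Well 1→Well 3) = (-4732, 3976, 8799).
So ∂z/∂E = −n_x/n_z = 0.537788385 and ∂z/∂N = −n_y/n_z = −0.451869531.
Intercept c from Well 1: 476 − 175913.27 + 2336895.24 = 2161457.97.
At (327330, 5171894): z = 176034.3 − 2337021.3 + 2161457.97 = 470.9 m.

470.9 m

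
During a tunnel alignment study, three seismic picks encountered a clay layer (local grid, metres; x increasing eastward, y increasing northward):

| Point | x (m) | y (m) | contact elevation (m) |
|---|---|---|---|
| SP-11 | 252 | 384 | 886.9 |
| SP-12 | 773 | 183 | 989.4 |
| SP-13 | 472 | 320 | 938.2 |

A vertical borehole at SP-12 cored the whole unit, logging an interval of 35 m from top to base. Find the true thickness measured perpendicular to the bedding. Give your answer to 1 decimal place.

Two edge vectors: SP-11→SP-12 = (521, -201, 102.5), SP-11→SP-13 = (220, -64, 51.3).
Normal n = (SP-11→SP-12) × (SP-11→SP-13) = (-3751.3, -4177.3, 10876).
So ∂z/∂x = −n_x/n_z = 0.34492 and ∂z/∂y = −n_y/n_z = 0.38408.
|∇z| = √(a²+b²) = 0.51622, so dip δ = arctan(0.51622) = 27.30°.
True thickness = vertical thickness × cos δ = 35 × cos 27.30° = 31.1 m.

31.1 m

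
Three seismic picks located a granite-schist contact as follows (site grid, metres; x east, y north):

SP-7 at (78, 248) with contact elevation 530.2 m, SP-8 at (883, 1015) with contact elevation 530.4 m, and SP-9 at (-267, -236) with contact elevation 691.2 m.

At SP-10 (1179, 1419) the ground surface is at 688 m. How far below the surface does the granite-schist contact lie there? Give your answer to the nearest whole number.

284 m

Two edge vectors: SP-7→SP-8 = (805, 767, 0.2), SP-7→SP-9 = (-345, -484, 161).
Normal n = (SP-7→SP-8) × (SP-7→SP-9) = (123583.8, -129674, -125005).
So ∂z/∂x = −n_x/n_z = 0.98863 and ∂z/∂y = −n_y/n_z = −1.03735.
Intercept c from SP-7: 530.2 − 77.11 + 257.26 = 710.35.
At (1179, 1419): z_contact = 1165.6 − 1472.0 + 710.35 = 403.9 m.
Depth below ground = 688 − 403.9 = 284 m.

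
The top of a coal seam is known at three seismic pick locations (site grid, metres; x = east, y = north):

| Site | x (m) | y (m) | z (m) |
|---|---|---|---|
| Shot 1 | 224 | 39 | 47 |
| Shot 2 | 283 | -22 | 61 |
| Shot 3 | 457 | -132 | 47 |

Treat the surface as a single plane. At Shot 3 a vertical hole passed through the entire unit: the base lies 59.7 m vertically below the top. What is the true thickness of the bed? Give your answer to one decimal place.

42.6 m

Two edge vectors: Shot 1→Shot 2 = (59, -61, 14), Shot 1→Shot 3 = (233, -171, 0).
Normal n = (Shot 1→Shot 2) × (Shot 1→Shot 3) = (2394, 3262, 4124).
So ∂z/∂x = −n_x/n_z = −0.58050 and ∂z/∂y = −n_y/n_z = −0.79098.
|∇z| = √(a²+b²) = 0.98114, so dip δ = arctan(0.98114) = 44.45°.
True thickness = vertical thickness × cos δ = 59.7 × cos 44.45° = 42.6 m.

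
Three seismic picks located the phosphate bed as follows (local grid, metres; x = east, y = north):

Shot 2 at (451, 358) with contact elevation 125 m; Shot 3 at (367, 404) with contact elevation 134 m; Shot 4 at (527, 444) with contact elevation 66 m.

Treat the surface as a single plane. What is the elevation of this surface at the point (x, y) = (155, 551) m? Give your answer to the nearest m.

Two edge vectors: Shot 2→Shot 3 = (-84, 46, 9), Shot 2→Shot 4 = (76, 86, -59).
Normal n = (Shot 2→Shot 3) × (Shot 2→Shot 4) = (-3488, -4272, -10720).
So ∂z/∂x = −n_x/n_z = −0.32537 and ∂z/∂y = −n_y/n_z = −0.39851.
Intercept c from Shot 2: 125 + 146.74 + 142.67 = 414.41.
At (155, 551): z = −50.4 − 219.6 + 414.41 = 144.4 m.

144 m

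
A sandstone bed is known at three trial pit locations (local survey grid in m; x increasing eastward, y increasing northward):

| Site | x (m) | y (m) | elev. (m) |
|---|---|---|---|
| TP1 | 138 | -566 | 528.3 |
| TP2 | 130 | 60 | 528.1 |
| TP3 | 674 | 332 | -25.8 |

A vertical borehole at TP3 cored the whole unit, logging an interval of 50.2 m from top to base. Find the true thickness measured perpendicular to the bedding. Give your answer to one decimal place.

Two edge vectors: TP1→TP2 = (-8, 626, -0.2), TP1→TP3 = (536, 898, -554.1).
Normal n = (TP1→TP2) × (TP1→TP3) = (-346687, -4540, -342720).
So ∂z/∂x = −n_x/n_z = −1.01158 and ∂z/∂y = −n_y/n_z = −0.01325.
|∇z| = √(a²+b²) = 1.01166, so dip δ = arctan(1.01166) = 45.33°.
True thickness = vertical thickness × cos δ = 50.2 × cos 45.33° = 35.3 m.

35.3 m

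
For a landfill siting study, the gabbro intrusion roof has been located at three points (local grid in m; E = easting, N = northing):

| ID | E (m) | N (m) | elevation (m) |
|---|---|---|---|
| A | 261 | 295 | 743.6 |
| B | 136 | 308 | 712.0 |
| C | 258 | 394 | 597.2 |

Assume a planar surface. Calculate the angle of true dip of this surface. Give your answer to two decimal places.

Let the plane be z = a·E + b·N + c.
B−A: −125a + 13b = −31.6;  C−A: −3a + 99b = −146.4.
Solving gives a = 0.09932, b = −1.47578.
Gradient magnitude |∇z| = √(a² + b²) = √(0.00986 + 2.17792) = 1.47912.
True dip = arctan(1.47912) = 55.94°, dipping toward N (azimuth ≈ 356°).

55.94°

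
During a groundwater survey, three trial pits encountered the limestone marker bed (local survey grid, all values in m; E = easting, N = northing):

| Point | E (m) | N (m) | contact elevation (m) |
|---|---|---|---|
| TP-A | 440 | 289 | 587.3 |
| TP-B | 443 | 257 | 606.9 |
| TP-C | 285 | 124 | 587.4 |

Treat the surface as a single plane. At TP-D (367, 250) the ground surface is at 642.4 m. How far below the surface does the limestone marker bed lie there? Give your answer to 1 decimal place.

76.6 m

Let the plane be z = a·E + b·N + c.
TP-B−TP-A: 3a − 32b = 19.6;  TP-C−TP-A: −155a − 165b = 0.1.
Solving gives a = 0.59226, b = −0.55698.
Then c = 587.3 − a·440 − b·289 = 487.67.
At (367, 250): z_contact = 217.36 − 139.24 + 487.67 = 565.79 m.
Depth below ground = 642.4 − 565.79 = 76.6 m.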